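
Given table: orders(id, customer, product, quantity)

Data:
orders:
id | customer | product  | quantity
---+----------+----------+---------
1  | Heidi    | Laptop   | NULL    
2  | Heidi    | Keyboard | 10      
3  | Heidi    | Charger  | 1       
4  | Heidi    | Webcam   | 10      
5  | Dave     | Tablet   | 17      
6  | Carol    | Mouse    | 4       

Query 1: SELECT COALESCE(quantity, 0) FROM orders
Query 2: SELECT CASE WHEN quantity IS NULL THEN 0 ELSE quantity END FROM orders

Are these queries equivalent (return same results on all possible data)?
Yes, equivalent

Both queries return: [(0,), (1,), (4,), (10,), (10,), (17,)]

Reason: COALESCE vs CASE for NULL handling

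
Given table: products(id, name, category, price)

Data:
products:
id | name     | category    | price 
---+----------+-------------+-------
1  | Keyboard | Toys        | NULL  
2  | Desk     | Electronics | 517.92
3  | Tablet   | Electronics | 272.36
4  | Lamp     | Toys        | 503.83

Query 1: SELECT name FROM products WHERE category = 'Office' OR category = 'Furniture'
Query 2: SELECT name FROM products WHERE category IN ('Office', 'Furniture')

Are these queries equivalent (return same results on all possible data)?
Yes, equivalent

Both queries return: []

Reason: OR vs IN are equivalent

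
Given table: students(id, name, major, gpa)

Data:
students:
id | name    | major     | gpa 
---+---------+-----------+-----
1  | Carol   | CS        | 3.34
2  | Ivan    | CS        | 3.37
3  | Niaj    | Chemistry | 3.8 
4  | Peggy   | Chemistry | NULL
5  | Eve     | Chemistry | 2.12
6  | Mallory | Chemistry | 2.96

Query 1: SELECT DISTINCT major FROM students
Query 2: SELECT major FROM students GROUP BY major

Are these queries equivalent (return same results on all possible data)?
Yes, equivalent

Both queries return: [('CS',), ('Chemistry',)]

Reason: Both get unique majors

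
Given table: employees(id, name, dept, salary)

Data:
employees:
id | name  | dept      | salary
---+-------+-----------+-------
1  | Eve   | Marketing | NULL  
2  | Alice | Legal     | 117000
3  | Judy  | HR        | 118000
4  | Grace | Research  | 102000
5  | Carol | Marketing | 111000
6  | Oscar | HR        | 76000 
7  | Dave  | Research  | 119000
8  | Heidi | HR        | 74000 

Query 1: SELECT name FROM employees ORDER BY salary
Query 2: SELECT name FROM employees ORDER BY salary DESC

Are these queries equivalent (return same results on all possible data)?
No, not equivalent

Query 1 returns: [('Eve',), ('Heidi',), ('Oscar',), ('Grace',), ('Carol',), ('Alice',), ('Judy',), ('Dave',)]
Query 2 returns: [('Dave',), ('Judy',), ('Alice',), ('Carol',), ('Grace',), ('Oscar',), ('Heidi',), ('Eve',)]

Reason: ASC vs DESC gives opposite ordering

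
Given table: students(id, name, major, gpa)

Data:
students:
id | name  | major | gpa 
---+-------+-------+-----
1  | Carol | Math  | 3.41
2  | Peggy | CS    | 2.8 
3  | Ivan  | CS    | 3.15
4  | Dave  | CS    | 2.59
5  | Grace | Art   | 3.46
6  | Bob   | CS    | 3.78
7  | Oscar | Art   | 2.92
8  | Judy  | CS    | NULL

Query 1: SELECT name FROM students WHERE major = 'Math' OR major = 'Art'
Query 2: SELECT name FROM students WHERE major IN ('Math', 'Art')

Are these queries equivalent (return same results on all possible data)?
Yes, equivalent

Both queries return: [('Carol',), ('Grace',), ('Oscar',)]

Reason: OR vs IN are equivalent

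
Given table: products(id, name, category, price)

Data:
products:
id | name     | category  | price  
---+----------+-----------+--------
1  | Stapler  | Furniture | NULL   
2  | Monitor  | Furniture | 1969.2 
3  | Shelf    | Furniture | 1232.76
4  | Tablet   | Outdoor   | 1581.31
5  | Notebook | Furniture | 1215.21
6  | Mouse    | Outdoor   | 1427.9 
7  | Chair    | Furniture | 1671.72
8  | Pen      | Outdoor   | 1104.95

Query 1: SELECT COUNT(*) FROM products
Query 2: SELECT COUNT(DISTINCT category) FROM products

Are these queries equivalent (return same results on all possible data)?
No, not equivalent

Query 1 returns: [(8,)]
Query 2 returns: [(2,)]

Reason: COUNT(*) counts rows, COUNT(DISTINCT category) counts unique categorys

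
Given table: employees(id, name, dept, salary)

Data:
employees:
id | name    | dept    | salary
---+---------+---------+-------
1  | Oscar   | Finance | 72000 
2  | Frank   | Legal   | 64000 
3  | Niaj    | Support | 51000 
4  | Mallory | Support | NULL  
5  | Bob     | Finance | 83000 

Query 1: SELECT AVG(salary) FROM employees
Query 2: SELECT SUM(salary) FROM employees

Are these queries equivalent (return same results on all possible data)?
No, not equivalent

Query 1 returns: [(67500.0,)]
Query 2 returns: [(270000,)]

Reason: AVG vs SUM give different aggregate values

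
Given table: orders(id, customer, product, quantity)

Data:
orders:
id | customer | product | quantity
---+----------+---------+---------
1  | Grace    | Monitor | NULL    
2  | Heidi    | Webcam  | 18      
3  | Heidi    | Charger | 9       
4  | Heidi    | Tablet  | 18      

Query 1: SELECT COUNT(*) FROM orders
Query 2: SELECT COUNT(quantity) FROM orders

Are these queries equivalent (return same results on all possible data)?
No, not equivalent

Query 1 returns: [(4,)]
Query 2 returns: [(3,)]

Reason: COUNT(*) includes NULLs, COUNT(column) excludes them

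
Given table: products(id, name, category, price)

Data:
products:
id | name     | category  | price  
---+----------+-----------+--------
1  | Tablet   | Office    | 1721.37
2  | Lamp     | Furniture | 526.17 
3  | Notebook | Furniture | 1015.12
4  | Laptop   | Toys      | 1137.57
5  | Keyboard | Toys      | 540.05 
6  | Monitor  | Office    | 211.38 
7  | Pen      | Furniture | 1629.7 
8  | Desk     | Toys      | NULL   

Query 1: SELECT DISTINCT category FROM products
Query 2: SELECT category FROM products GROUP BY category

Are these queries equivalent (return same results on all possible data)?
Yes, equivalent

Both queries return: [('Furniture',), ('Office',), ('Toys',)]

Reason: Both get unique categorys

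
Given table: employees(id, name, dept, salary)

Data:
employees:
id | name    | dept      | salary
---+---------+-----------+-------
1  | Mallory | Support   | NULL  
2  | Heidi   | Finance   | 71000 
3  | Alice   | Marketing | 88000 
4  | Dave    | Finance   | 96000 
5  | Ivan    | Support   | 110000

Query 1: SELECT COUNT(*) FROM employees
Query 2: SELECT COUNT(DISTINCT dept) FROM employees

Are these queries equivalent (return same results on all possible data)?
No, not equivalent

Query 1 returns: [(5,)]
Query 2 returns: [(3,)]

Reason: COUNT(*) counts rows, COUNT(DISTINCT dept) counts unique depts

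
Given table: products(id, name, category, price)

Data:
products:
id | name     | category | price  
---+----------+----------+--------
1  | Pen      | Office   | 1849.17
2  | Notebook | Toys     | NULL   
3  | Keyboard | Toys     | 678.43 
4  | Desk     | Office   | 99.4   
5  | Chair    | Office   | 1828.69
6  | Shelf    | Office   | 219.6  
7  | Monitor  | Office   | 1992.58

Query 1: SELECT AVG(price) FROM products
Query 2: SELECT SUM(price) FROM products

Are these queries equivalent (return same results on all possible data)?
No, not equivalent

Query 1 returns: [(1111.3116666666667,)]
Query 2 returns: [(6667.87,)]

Reason: AVG vs SUM give different aggregate values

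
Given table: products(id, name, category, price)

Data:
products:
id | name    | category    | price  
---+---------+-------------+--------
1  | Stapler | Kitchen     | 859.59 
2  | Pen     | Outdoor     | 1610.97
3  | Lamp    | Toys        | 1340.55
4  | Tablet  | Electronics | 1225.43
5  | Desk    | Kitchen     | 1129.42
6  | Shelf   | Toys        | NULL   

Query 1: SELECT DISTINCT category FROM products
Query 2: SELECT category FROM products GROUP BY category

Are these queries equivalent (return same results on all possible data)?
Yes, equivalent

Both queries return: [('Electronics',), ('Kitchen',), ('Outdoor',), ('Toys',)]

Reason: Both get unique categorys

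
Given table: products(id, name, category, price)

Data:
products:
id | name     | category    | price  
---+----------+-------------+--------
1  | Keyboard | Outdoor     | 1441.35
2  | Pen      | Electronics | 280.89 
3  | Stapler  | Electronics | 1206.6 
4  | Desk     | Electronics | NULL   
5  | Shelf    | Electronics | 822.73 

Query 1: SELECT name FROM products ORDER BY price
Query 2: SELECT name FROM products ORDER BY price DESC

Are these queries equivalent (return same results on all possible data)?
No, not equivalent

Query 1 returns: [('Desk',), ('Pen',), ('Shelf',), ('Stapler',), ('Keyboard',)]
Query 2 returns: [('Keyboard',), ('Stapler',), ('Shelf',), ('Pen',), ('Desk',)]

Reason: ASC vs DESC gives opposite ordering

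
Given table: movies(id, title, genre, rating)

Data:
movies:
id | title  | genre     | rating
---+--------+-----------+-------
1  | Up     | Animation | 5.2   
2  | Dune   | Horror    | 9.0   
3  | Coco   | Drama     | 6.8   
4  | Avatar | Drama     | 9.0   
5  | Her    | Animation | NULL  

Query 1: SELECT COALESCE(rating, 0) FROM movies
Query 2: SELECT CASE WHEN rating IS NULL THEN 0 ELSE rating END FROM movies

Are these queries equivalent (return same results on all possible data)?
Yes, equivalent

Both queries return: [(0,), (5.2,), (6.8,), (9.0,), (9.0,)]

Reason: COALESCE vs CASE for NULL handling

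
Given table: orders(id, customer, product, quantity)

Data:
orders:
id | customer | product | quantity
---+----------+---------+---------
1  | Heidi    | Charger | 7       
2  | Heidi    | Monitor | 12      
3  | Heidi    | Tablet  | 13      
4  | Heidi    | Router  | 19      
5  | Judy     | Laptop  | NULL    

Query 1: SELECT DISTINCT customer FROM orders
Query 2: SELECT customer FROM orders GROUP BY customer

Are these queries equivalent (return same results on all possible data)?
Yes, equivalent

Both queries return: [('Heidi',), ('Judy',)]

Reason: Both get unique customers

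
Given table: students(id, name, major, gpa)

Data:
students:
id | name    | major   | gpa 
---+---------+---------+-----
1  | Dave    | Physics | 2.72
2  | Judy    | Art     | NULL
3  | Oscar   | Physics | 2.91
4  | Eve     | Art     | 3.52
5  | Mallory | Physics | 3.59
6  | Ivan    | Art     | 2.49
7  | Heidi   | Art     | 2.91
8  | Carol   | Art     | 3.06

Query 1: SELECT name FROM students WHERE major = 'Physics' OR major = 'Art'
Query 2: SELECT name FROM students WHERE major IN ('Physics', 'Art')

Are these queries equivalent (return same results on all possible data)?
Yes, equivalent

Both queries return: [('Carol',), ('Dave',), ('Eve',), ('Heidi',), ('Ivan',), ('Judy',), ('Mallory',), ('Oscar',)]

Reason: OR vs IN are equivalent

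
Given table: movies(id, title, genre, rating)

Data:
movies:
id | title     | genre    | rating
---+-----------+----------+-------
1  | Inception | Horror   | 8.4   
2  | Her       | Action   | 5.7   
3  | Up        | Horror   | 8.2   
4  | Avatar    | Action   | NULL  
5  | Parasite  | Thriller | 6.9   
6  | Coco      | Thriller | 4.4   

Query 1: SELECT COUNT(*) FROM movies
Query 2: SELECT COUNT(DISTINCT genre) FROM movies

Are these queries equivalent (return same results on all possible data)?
No, not equivalent

Query 1 returns: [(6,)]
Query 2 returns: [(3,)]

Reason: COUNT(*) counts rows, COUNT(DISTINCT genre) counts unique genres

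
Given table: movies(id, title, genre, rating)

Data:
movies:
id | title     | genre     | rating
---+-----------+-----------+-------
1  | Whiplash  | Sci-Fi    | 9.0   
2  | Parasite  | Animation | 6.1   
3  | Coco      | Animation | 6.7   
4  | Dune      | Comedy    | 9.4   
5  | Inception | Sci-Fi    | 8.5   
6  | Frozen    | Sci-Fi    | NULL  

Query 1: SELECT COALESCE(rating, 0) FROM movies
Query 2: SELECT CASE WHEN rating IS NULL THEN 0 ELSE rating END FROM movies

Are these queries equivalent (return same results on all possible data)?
Yes, equivalent

Both queries return: [(0,), (6.1,), (6.7,), (8.5,), (9.0,), (9.4,)]

Reason: COALESCE vs CASE for NULL handling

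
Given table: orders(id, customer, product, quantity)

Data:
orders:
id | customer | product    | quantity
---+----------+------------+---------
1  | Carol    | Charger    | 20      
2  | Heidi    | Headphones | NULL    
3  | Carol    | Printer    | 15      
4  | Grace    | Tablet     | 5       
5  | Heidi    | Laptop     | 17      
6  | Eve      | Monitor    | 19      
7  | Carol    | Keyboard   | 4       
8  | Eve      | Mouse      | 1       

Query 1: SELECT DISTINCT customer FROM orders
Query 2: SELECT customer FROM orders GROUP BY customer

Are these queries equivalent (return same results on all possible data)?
Yes, equivalent

Both queries return: [('Carol',), ('Eve',), ('Grace',), ('Heidi',)]

Reason: Both get unique customers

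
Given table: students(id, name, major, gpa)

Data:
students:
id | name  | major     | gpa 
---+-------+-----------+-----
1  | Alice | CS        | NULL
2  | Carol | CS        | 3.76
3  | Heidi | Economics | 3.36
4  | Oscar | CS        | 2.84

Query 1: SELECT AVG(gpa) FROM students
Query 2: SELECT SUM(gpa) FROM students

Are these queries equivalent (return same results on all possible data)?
No, not equivalent

Query 1 returns: [(3.32,)]
Query 2 returns: [(9.959999999999999,)]

Reason: AVG vs SUM give different aggregate values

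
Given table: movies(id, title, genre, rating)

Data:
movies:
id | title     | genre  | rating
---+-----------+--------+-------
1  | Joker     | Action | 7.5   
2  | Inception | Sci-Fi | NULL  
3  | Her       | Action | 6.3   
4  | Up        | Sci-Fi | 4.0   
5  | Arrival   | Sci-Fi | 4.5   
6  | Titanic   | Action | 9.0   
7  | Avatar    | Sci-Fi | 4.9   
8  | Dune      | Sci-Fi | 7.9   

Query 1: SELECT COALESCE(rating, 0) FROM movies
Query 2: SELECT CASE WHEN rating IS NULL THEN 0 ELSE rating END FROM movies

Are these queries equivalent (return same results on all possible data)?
Yes, equivalent

Both queries return: [(0,), (4.0,), (4.5,), (4.9,), (6.3,), (7.5,), (7.9,), (9.0,)]

Reason: COALESCE vs CASE for NULL handling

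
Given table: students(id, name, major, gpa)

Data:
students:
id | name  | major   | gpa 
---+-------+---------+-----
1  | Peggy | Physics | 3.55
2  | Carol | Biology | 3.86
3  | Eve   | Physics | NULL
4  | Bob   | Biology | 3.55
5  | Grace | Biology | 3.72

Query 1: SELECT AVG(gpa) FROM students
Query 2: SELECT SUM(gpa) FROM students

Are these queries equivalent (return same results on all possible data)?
No, not equivalent

Query 1 returns: [(3.67,)]
Query 2 returns: [(14.68,)]

Reason: AVG vs SUM give different aggregate values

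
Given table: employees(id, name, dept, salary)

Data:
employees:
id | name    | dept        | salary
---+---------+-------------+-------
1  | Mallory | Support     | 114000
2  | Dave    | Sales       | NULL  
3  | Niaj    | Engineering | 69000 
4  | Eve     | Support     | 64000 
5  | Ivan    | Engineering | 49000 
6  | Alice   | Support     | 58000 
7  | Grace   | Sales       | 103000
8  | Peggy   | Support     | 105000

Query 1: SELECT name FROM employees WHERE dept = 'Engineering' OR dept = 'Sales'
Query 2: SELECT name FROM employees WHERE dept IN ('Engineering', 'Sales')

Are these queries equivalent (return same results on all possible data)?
Yes, equivalent

Both queries return: [('Dave',), ('Grace',), ('Ivan',), ('Niaj',)]

Reason: OR vs IN are equivalent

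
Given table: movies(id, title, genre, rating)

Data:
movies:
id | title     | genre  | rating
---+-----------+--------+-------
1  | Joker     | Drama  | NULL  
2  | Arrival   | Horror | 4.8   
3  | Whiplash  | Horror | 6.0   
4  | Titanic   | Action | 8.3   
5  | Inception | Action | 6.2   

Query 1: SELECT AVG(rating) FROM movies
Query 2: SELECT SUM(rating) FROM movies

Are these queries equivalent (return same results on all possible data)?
No, not equivalent

Query 1 returns: [(6.325,)]
Query 2 returns: [(25.3,)]

Reason: AVG vs SUM give different aggregate values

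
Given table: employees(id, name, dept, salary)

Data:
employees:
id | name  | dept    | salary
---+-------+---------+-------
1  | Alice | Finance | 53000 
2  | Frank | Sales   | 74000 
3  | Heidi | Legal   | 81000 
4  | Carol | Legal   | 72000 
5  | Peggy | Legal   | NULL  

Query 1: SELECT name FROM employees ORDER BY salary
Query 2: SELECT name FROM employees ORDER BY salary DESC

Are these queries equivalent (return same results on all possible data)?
No, not equivalent

Query 1 returns: [('Peggy',), ('Alice',), ('Carol',), ('Frank',), ('Heidi',)]
Query 2 returns: [('Heidi',), ('Frank',), ('Carol',), ('Alice',), ('Peggy',)]

Reason: ASC vs DESC gives opposite ordering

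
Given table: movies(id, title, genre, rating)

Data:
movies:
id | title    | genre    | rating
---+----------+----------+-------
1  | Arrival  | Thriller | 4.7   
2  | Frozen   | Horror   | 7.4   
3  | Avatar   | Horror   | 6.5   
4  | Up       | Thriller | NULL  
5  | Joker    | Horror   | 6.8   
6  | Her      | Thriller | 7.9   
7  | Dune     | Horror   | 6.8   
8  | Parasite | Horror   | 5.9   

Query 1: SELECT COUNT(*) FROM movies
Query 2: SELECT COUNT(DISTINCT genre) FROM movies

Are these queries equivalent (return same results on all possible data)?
No, not equivalent

Query 1 returns: [(8,)]
Query 2 returns: [(2,)]

Reason: COUNT(*) counts rows, COUNT(DISTINCT genre) counts unique genres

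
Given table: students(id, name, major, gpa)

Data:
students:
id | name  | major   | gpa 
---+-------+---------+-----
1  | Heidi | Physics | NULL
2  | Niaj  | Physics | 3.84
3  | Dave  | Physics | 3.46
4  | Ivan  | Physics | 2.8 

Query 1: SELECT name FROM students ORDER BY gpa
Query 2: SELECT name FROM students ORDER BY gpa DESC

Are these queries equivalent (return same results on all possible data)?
No, not equivalent

Query 1 returns: [('Heidi',), ('Ivan',), ('Dave',), ('Niaj',)]
Query 2 returns: [('Niaj',), ('Dave',), ('Ivan',), ('Heidi',)]

Reason: ASC vs DESC gives opposite ordering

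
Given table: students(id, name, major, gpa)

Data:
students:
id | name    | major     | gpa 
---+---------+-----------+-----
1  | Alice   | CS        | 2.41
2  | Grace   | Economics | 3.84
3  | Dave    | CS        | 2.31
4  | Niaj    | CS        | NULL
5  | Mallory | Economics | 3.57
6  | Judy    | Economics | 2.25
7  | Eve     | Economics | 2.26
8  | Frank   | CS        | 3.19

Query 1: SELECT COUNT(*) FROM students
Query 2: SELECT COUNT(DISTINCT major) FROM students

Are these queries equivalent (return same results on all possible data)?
No, not equivalent

Query 1 returns: [(8,)]
Query 2 returns: [(2,)]

Reason: COUNT(*) counts rows, COUNT(DISTINCT major) counts unique majors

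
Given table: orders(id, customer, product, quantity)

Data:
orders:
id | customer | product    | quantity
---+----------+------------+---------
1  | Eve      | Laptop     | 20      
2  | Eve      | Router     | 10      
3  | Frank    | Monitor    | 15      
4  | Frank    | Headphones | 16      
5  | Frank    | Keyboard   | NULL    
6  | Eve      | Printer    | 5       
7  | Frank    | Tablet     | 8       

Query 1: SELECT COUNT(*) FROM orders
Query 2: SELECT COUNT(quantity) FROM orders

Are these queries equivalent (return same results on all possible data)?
No, not equivalent

Query 1 returns: [(7,)]
Query 2 returns: [(6,)]

Reason: COUNT(*) includes NULLs, COUNT(column) excludes them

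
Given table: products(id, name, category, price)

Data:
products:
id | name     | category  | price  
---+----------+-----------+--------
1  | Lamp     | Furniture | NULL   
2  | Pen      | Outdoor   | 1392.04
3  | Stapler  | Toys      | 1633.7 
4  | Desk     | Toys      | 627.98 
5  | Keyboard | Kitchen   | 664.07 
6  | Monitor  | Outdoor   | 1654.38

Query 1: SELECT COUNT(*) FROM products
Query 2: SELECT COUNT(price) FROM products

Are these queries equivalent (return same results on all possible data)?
No, not equivalent

Query 1 returns: [(6,)]
Query 2 returns: [(5,)]

Reason: COUNT(*) includes NULLs, COUNT(column) excludes them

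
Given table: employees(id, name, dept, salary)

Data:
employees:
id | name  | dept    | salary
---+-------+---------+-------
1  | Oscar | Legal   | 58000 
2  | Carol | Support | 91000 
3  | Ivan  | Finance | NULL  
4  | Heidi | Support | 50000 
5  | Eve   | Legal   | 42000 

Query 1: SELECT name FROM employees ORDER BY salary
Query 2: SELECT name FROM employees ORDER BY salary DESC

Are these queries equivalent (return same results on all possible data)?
No, not equivalent

Query 1 returns: [('Ivan',), ('Eve',), ('Heidi',), ('Oscar',), ('Carol',)]
Query 2 returns: [('Carol',), ('Oscar',), ('Heidi',), ('Eve',), ('Ivan',)]

Reason: ASC vs DESC gives opposite ordering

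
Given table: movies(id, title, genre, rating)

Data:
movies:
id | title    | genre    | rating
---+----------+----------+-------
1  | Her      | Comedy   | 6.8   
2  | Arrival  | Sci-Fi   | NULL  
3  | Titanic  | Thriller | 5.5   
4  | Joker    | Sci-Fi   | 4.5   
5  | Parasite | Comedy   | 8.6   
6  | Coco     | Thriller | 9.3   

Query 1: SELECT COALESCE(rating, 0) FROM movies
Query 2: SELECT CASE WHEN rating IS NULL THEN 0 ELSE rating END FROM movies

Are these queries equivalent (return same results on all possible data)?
Yes, equivalent

Both queries return: [(0,), (4.5,), (5.5,), (6.8,), (8.6,), (9.3,)]

Reason: COALESCE vs CASE for NULL handling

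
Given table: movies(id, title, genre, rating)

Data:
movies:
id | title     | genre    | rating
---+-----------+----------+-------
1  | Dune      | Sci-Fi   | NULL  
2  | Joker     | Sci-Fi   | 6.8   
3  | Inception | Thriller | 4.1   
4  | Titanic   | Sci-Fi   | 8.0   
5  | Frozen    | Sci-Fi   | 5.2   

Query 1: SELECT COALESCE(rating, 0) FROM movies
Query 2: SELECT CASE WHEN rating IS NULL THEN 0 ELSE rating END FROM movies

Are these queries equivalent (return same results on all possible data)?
Yes, equivalent

Both queries return: [(0,), (4.1,), (5.2,), (6.8,), (8.0,)]

Reason: COALESCE vs CASE for NULL handling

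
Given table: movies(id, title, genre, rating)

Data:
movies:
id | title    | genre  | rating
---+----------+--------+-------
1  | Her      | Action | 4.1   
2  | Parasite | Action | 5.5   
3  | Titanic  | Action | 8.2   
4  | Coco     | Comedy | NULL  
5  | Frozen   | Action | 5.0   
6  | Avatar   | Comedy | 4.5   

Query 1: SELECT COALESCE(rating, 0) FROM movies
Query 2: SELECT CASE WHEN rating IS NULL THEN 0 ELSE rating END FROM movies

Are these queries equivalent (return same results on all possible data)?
Yes, equivalent

Both queries return: [(0,), (4.1,), (4.5,), (5.0,), (5.5,), (8.2,)]

Reason: COALESCE vs CASE for NULL handling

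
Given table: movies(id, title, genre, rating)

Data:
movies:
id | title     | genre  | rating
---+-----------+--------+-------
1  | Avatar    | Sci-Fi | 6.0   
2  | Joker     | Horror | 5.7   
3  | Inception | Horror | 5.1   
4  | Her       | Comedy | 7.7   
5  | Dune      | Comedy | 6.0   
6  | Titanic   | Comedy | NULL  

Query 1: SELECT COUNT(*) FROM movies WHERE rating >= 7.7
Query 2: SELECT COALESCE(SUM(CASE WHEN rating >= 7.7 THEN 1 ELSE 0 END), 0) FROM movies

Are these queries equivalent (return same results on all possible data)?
Yes, equivalent

Both queries return: [(1,)]

Reason: COUNT with WHERE vs conditional SUM (COALESCE handles empty-table NULL)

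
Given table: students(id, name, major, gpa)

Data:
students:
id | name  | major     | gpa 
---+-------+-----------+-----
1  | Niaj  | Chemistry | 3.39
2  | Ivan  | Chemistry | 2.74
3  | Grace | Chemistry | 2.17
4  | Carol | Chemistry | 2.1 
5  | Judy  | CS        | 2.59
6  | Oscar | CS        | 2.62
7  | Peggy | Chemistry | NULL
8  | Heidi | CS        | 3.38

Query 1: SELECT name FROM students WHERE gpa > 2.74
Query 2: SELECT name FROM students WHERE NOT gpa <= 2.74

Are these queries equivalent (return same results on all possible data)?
Yes, equivalent

Both queries return: [('Heidi',), ('Niaj',)]

Reason: Both filter gpa > 2.74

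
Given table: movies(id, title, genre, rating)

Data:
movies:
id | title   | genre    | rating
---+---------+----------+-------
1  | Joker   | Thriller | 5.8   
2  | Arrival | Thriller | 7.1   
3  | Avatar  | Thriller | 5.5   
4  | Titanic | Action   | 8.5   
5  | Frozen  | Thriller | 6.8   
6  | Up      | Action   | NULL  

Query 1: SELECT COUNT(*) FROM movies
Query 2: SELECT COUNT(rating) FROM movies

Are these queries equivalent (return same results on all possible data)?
No, not equivalent

Query 1 returns: [(6,)]
Query 2 returns: [(5,)]

Reason: COUNT(*) includes NULLs, COUNT(column) excludes them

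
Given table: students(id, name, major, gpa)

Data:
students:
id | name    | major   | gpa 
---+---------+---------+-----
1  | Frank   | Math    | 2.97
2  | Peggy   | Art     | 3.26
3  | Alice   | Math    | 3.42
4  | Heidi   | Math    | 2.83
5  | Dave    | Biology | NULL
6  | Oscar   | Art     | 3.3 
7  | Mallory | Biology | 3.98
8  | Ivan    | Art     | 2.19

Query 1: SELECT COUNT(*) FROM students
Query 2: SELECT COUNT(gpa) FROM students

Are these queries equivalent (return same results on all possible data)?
No, not equivalent

Query 1 returns: [(8,)]
Query 2 returns: [(7,)]

Reason: COUNT(*) includes NULLs, COUNT(column) excludes them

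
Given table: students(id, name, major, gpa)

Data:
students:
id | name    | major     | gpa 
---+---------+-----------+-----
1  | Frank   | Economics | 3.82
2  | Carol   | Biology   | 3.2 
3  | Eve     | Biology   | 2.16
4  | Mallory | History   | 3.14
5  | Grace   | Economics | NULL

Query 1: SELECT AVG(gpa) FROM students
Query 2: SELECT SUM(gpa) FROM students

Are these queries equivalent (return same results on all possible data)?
No, not equivalent

Query 1 returns: [(3.08,)]
Query 2 returns: [(12.32,)]

Reason: AVG vs SUM give different aggregate values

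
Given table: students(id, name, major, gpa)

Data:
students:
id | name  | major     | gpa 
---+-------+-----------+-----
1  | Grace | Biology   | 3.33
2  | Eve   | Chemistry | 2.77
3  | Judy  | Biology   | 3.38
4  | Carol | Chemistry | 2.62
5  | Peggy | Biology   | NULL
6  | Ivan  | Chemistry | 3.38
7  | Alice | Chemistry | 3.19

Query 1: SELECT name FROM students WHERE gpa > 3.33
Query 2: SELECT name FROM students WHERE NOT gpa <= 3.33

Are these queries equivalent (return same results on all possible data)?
Yes, equivalent

Both queries return: [('Ivan',), ('Judy',)]

Reason: Both filter gpa > 3.33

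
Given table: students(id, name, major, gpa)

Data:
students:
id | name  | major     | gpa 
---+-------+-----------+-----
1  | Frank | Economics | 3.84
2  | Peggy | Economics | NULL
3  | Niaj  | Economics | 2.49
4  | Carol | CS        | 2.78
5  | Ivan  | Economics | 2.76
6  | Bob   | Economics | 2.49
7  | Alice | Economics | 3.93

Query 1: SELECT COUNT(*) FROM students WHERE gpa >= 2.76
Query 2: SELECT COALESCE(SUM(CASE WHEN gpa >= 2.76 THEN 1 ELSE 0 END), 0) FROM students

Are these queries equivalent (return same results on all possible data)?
Yes, equivalent

Both queries return: [(4,)]

Reason: COUNT with WHERE vs conditional SUM (COALESCE handles empty-table NULL)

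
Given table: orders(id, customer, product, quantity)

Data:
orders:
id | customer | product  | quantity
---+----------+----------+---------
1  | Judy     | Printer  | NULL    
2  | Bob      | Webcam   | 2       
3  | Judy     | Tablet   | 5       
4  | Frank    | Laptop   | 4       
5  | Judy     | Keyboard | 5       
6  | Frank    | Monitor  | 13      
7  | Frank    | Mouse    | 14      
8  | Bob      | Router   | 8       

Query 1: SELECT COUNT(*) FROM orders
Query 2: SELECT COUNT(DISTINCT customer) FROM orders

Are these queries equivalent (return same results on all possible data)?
No, not equivalent

Query 1 returns: [(8,)]
Query 2 returns: [(3,)]

Reason: COUNT(*) counts rows, COUNT(DISTINCT customer) counts unique customers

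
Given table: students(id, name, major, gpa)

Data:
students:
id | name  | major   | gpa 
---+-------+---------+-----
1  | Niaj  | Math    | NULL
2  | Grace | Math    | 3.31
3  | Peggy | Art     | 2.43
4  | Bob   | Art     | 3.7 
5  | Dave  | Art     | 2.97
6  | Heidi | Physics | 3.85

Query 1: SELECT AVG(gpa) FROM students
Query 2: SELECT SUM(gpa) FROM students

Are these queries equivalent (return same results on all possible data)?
No, not equivalent

Query 1 returns: [(3.2520000000000002,)]
Query 2 returns: [(16.26,)]

Reason: AVG vs SUM give different aggregate values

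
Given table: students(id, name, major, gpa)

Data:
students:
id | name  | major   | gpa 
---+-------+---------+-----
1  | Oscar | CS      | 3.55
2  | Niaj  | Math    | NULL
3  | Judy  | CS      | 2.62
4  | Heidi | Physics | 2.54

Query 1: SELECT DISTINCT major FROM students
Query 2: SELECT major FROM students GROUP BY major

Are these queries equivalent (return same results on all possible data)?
Yes, equivalent

Both queries return: [('CS',), ('Math',), ('Physics',)]

Reason: Both get unique majors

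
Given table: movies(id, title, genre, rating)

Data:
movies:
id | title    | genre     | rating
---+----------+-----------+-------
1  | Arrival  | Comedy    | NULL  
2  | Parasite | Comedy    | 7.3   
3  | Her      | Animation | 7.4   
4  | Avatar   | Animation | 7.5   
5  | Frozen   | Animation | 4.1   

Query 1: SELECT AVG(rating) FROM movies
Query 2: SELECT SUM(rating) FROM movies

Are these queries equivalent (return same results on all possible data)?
No, not equivalent

Query 1 returns: [(6.575,)]
Query 2 returns: [(26.3,)]

Reason: AVG vs SUM give different aggregate values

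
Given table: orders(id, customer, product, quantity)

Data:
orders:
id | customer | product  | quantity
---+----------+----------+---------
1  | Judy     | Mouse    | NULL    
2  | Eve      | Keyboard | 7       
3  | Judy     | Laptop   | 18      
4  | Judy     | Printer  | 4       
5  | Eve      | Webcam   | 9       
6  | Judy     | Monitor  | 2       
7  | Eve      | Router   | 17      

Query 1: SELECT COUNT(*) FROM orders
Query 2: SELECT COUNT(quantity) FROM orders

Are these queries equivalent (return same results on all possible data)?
No, not equivalent

Query 1 returns: [(7,)]
Query 2 returns: [(6,)]

Reason: COUNT(*) includes NULLs, COUNT(column) excludes them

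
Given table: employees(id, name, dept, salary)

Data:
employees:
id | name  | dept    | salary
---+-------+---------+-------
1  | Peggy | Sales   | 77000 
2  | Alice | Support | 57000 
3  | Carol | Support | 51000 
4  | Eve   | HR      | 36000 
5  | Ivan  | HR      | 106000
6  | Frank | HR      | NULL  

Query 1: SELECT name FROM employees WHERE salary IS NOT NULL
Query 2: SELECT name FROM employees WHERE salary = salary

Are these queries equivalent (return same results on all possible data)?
Yes, equivalent

Both queries return: [('Alice',), ('Carol',), ('Eve',), ('Ivan',), ('Peggy',)]

Reason: IS NOT NULL vs self-equality (both exclude NULLs)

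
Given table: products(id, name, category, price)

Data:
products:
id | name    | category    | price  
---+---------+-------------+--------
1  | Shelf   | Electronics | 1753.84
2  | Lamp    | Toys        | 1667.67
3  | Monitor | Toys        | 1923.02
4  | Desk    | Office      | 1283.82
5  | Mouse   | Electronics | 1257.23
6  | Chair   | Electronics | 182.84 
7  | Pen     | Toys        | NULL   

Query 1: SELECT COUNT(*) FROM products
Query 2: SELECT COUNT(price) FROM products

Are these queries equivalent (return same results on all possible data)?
No, not equivalent

Query 1 returns: [(7,)]
Query 2 returns: [(6,)]

Reason: COUNT(*) includes NULLs, COUNT(column) excludes them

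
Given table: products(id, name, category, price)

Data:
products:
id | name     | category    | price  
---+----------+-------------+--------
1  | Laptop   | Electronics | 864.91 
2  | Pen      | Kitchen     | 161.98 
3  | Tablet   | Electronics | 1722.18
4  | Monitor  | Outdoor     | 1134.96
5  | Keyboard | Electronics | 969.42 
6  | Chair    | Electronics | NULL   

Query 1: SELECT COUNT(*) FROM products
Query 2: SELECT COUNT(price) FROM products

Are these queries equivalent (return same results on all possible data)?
No, not equivalent

Query 1 returns: [(6,)]
Query 2 returns: [(5,)]

Reason: COUNT(*) includes NULLs, COUNT(column) excludes them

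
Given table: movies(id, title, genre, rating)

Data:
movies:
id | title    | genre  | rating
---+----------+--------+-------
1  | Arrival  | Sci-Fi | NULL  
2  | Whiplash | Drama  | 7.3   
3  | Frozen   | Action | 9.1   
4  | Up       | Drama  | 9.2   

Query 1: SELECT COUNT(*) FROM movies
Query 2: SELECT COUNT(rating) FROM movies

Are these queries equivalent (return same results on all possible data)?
No, not equivalent

Query 1 returns: [(4,)]
Query 2 returns: [(3,)]

Reason: COUNT(*) includes NULLs, COUNT(column) excludes them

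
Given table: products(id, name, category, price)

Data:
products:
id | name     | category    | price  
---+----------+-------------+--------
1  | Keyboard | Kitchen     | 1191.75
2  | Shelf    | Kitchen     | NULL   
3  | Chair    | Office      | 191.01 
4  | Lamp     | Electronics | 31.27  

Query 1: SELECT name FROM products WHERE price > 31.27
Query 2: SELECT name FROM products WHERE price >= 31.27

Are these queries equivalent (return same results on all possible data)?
No, not equivalent

Query 1 returns: [('Keyboard',), ('Chair',)]
Query 2 returns: [('Keyboard',), ('Chair',), ('Lamp',)]

Reason: > vs >= gives different results when price = 31.27 exists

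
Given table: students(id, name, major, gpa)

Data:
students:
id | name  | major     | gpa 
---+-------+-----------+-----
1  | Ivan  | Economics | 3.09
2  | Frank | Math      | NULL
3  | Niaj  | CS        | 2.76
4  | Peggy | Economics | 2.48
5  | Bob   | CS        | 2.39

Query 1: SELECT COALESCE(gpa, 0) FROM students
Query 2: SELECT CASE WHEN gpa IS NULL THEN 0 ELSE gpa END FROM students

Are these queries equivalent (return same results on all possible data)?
Yes, equivalent

Both queries return: [(0,), (2.39,), (2.48,), (2.76,), (3.09,)]

Reason: COALESCE vs CASE for NULL handling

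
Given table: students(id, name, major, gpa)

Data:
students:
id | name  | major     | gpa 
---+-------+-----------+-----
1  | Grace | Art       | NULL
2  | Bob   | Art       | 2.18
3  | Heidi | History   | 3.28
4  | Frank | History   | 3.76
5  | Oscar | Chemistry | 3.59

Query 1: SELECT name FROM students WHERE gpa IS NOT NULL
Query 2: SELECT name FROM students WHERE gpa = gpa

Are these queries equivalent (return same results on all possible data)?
Yes, equivalent

Both queries return: [('Bob',), ('Frank',), ('Heidi',), ('Oscar',)]

Reason: IS NOT NULL vs self-equality (both exclude NULLs)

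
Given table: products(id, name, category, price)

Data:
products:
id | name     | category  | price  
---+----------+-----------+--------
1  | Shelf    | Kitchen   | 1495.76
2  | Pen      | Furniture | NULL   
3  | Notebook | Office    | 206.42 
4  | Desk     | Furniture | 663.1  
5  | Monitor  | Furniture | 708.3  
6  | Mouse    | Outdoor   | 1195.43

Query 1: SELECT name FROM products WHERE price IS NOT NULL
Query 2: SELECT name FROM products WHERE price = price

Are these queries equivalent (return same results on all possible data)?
Yes, equivalent

Both queries return: [('Desk',), ('Monitor',), ('Mouse',), ('Notebook',), ('Shelf',)]

Reason: IS NOT NULL vs self-equality (both exclude NULLs)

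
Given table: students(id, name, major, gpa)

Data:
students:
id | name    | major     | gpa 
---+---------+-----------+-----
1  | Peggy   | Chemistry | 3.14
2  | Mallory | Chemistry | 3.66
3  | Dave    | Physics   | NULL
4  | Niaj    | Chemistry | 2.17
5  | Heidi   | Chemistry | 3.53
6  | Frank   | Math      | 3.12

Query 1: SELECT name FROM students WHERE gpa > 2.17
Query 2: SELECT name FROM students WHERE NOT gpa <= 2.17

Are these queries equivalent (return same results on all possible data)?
Yes, equivalent

Both queries return: [('Frank',), ('Heidi',), ('Mallory',), ('Peggy',)]

Reason: Both filter gpa > 2.17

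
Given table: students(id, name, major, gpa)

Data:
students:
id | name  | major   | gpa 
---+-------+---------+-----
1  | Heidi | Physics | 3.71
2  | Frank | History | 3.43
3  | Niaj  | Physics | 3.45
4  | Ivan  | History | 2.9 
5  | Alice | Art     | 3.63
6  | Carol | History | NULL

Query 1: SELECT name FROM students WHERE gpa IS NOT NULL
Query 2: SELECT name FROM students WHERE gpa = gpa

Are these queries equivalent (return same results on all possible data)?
Yes, equivalent

Both queries return: [('Alice',), ('Frank',), ('Heidi',), ('Ivan',), ('Niaj',)]

Reason: IS NOT NULL vs self-equality (both exclude NULLs)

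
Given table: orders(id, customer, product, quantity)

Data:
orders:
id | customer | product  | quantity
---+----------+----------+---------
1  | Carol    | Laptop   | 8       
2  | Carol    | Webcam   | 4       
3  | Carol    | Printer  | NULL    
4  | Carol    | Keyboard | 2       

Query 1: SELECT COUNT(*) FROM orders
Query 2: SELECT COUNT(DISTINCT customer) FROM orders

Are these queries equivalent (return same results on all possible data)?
No, not equivalent

Query 1 returns: [(4,)]
Query 2 returns: [(1,)]

Reason: COUNT(*) counts rows, COUNT(DISTINCT customer) counts unique customers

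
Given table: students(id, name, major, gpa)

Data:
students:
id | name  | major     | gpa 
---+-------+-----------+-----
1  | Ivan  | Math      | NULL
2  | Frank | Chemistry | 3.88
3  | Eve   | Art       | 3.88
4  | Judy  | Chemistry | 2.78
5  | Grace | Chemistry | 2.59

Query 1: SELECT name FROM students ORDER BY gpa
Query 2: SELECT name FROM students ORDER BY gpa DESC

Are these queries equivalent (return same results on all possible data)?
No, not equivalent

Query 1 returns: [('Ivan',), ('Grace',), ('Judy',), ('Frank',), ('Eve',)]
Query 2 returns: [('Frank',), ('Eve',), ('Judy',), ('Grace',), ('Ivan',)]

Reason: ASC vs DESC gives opposite ordering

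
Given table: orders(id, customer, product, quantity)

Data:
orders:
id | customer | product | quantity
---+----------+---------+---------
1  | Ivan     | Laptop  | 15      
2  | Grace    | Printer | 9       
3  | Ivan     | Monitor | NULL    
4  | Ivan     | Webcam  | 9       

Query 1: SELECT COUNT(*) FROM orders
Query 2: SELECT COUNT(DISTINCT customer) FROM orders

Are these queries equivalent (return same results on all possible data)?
No, not equivalent

Query 1 returns: [(4,)]
Query 2 returns: [(2,)]

Reason: COUNT(*) counts rows, COUNT(DISTINCT customer) counts unique customers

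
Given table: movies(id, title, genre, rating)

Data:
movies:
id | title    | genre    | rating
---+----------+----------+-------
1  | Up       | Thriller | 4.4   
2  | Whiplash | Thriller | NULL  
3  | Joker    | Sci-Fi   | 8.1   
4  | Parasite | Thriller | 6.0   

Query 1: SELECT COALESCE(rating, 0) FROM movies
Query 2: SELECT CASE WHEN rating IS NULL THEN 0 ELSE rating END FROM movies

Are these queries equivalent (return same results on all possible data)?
Yes, equivalent

Both queries return: [(0,), (4.4,), (6.0,), (8.1,)]

Reason: COALESCE vs CASE for NULL handling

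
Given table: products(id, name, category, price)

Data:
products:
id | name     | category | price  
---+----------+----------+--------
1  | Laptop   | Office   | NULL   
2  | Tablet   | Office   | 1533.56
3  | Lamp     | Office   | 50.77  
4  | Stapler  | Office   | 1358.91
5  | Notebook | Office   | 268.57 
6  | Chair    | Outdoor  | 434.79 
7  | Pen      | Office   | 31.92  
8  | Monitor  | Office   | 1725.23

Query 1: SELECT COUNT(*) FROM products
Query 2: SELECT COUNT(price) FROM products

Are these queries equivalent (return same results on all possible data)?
No, not equivalent

Query 1 returns: [(8,)]
Query 2 returns: [(7,)]

Reason: COUNT(*) includes NULLs, COUNT(column) excludes them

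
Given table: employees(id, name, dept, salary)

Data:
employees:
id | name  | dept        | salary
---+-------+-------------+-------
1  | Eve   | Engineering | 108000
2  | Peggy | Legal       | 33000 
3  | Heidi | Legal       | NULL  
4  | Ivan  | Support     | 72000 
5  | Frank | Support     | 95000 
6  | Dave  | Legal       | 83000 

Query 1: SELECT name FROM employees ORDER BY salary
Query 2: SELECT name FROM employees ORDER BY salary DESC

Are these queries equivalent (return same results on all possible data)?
No, not equivalent

Query 1 returns: [('Heidi',), ('Peggy',), ('Ivan',), ('Dave',), ('Frank',), ('Eve',)]
Query 2 returns: [('Eve',), ('Frank',), ('Dave',), ('Ivan',), ('Peggy',), ('Heidi',)]

Reason: ASC vs DESC gives opposite ordering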